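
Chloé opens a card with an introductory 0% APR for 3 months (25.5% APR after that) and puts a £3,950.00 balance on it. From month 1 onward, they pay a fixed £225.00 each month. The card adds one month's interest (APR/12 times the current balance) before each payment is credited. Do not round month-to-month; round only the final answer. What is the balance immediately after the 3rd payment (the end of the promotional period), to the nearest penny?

Promo months 1–3 at r₀ = 0%/12 = 0; months 4+ at r₁ = 25.5%/12 = 0.02125.
After month 3 (no interest yet): B = £3,950.00 − 3·£225.00 = £3,275.00.

£3,275.00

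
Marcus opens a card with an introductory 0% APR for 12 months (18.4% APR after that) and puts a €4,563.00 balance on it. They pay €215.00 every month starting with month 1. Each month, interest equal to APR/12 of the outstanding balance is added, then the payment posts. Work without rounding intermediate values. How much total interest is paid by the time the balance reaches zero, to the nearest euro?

Promo months 1–12 at r₀ = 0%/12 = 0; months 13+ at r₁ = 18.4%/12 = 0.0153333.
After month 12 (no interest yet): B = €4,563.00 − 12·€215.00 = €1,983.00.
Then at r₁ with €215.00/mo: n₂ = −ln(1 − r₁·B/P)/ln(1+r₁) ≈ 10.02 → 11 more payments.
Total paid = 22·€215.00 + €4.41 = €4,734.41; interest = €4,734.41 − €4,563.00 = €171.41.

€171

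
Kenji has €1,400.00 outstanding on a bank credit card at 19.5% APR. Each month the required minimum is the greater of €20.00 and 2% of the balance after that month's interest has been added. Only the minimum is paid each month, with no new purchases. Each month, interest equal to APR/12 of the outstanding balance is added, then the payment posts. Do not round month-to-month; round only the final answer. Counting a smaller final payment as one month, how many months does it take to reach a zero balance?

Monthly rate r = 19.5%/12 = 1.625% = 0.01625.
While 2% of the post-interest balance exceeds €20.00, each month B ← (B·(1+r))·(1 − 0.02), i.e. B shrinks by the factor (1+r)·0.98 = 0.99593.
This holds for months 1–87. Entering month 88 the balance is €981.40; 2% of the post-interest balance is now below €20.00, so the flat €20.00 minimum applies from here.
From month 88 a fixed €20.00 at rate r clears €981.40 in 100 more payments. Total: 87 + 100 = 187 months.

187 months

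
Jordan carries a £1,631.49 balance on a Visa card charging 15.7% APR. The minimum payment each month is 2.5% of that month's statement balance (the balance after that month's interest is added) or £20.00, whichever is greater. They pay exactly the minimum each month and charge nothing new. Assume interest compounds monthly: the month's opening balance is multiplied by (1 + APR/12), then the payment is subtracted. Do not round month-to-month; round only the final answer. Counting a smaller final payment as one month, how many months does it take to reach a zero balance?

Monthly rate r = 15.7%/12 = 1.30833% = 0.0130833.
While 2.5% of the post-interest balance exceeds £20.00, each month B ← (B·(1+r))·(1 − 0.025), i.e. B shrinks by the factor (1+r)·0.975 = 0.98776.
This holds for months 1–59. Entering month 60 the balance is £788.72; 2.5% of the post-interest balance is now below £20.00, so the flat £20.00 minimum applies from here.
From month 60 a fixed £20.00 at rate r clears £788.72 in 56 more payments. Total: 59 + 56 = 115 months.

115 months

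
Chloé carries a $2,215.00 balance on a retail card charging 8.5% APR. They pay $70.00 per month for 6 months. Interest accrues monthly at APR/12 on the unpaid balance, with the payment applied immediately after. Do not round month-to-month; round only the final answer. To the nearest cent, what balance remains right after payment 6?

$1,883.31

Monthly rate r = 8.5%/12 = 0.708333% = 0.00708333.
Each month: B ← B·(1+r) − $70.00.
Month 1: interest $15.69; balance after payment $2,160.69.
Month 2: interest $15.30; balance after payment $2,105.99.
Month 3: interest $14.92; balance after payment $2,050.91.
Month 4: interest $14.53; balance after payment $1,995.44.
Month 5: interest $14.13; balance after payment $1,939.57.
Month 6: interest $13.74; balance after payment $1,883.31.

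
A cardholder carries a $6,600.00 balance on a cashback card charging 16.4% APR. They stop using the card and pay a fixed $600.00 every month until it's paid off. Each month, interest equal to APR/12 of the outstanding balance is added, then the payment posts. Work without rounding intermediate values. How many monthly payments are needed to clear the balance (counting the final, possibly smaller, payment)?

Monthly rate r = 16.4%/12 = 1.36667% = 0.0136667.
Recurrence: B ← B·(1+r) − $600.00.
Month 1: interest $90.20; balance after payment $6,090.20.
Month 2: interest $83.23; balance after payment $5,573.43.
Closed form: n = −ln(1 − rB₀/P)/ln(1+r) = −ln(0.84967)/ln(1.01367) ≈ 12.002, so the balance reaches zero during payment 13.

13 payments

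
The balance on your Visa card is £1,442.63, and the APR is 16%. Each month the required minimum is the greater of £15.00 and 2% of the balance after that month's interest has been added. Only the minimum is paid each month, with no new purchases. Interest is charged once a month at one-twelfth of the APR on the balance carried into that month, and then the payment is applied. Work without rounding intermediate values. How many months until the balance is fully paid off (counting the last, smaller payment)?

177 months

Monthly rate r = 16%/12 = 1.33333% = 0.0133333.
While 2% of the post-interest balance exceeds £15.00, each month B ← (B·(1+r))·(1 − 0.02), i.e. B shrinks by the factor (1+r)·0.98 = 0.99307.
This holds for months 1–96. Entering month 97 the balance is £739.74; 2% of the post-interest balance is now below £15.00, so the flat £15.00 minimum applies from here.
From month 97 a fixed £15.00 at rate r clears £739.74 in 81 more payments. Total: 96 + 81 = 177 months.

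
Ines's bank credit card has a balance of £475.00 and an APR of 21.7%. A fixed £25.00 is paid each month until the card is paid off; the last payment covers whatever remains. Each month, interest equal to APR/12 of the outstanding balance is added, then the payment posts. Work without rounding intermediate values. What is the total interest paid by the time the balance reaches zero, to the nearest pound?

£112

Monthly rate r = 21.7%/12 = 1.80833% = 0.0180833.
Payoff takes n = ⌈−ln(1 − rB₀/P)/ln(1+r)⌉ = ⌈23.489⌉ = 24 payments; the last is £12.27.
Total paid = 23·£25.00 + £12.27 = £587.27.
Total interest = total paid − principal = £587.27 − £475.00 = £112.27.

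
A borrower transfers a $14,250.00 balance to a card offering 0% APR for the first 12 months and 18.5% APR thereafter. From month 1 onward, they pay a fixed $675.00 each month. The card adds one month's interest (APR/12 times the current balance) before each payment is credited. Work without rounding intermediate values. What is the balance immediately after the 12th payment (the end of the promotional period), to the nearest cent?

$6,150.00

Promo months 1–12 at r₀ = 0%/12 = 0; months 13+ at r₁ = 18.5%/12 = 0.0154167.
After month 12 (no interest yet): B = $14,250.00 − 12·$675.00 = $6,150.00.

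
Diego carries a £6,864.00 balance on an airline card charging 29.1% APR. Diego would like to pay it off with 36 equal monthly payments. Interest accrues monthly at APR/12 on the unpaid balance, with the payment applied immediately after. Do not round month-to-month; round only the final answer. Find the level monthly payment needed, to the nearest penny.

£288.01

Monthly rate r = 29.1%/12 = 2.425% = 0.02425.
Level-payment amortization: P = B₀·r / (1 − (1+r)^(−n)) = 6864.00·0.02425 / (1 − 1.02425^(−36)).
Denominator 1 − (1+r)^(−36) = 0.577929513.
P = 166.452 / 0.577929513 ≈ 288.01.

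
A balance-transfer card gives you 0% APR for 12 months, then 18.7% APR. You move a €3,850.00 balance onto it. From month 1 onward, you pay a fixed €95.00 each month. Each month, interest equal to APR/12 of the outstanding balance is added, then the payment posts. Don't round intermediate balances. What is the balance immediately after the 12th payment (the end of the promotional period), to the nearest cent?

Promo months 1–12 at r₀ = 0%/12 = 0; months 13+ at r₁ = 18.7%/12 = 0.0155833.
After month 12 (no interest yet): B = €3,850.00 − 12·€95.00 = €2,710.00.

€2,710.00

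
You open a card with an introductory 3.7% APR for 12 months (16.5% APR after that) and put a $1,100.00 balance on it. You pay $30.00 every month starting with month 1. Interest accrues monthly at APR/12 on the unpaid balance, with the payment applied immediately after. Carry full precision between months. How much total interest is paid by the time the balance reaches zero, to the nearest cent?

Promo months 1–12 at r₀ = 3.7%/12 = 0.00308333; months 13+ at r₁ = 16.5%/12 = 0.01375.
After month 12: iterate B ← B·(1+r₀) − $30.00 for 12 months → $775.23.
Then at r₁ with $30.00/mo: n₂ = −ln(1 − r₁·B/P)/ln(1+r₁) ≈ 32.15 → 33 more payments.
Total paid = 44·$30.00 + $4.39 = $1,324.39; interest = $1,324.39 − $1,100.00 = $224.39.

$224.39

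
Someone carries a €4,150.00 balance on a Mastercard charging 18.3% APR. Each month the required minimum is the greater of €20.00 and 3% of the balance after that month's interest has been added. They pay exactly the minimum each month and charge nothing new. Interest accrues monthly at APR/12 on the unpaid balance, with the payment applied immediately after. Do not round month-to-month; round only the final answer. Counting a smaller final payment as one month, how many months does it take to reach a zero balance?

167 months

Monthly rate r = 18.3%/12 = 1.525% = 0.01525.
While 3% of the post-interest balance exceeds €20.00, each month B ← (B·(1+r))·(1 − 0.03), i.e. B shrinks by the factor (1+r)·0.97 = 0.98479.
This holds for months 1–121. Entering month 122 the balance is €649.77; 3% of the post-interest balance is now below €20.00, so the flat €20.00 minimum applies from here.
From month 122 a fixed €20.00 at rate r clears €649.77 in 46 more payments. Total: 121 + 46 = 167 months.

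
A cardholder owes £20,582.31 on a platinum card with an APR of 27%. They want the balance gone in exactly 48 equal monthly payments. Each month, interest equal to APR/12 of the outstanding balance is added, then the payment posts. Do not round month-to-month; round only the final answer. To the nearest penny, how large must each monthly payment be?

Monthly rate r = 27%/12 = 2.25% = 0.0225.
Level-payment amortization: P = B₀·r / (1 − (1+r)^(−n)) = 20582.31·0.0225 / (1 − 1.0225^(−48)).
Denominator 1 − (1+r)^(−48) = 0.656314825.
P = 463.102 / 0.656314825 ≈ 705.61.

£705.61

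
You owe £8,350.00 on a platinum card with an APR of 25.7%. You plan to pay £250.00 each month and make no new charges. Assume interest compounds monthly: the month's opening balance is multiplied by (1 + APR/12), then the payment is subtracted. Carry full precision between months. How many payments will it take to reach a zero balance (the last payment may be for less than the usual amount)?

Monthly rate r = 25.7%/12 = 2.14167% = 0.0214167.
Recurrence: B ← B·(1+r) − £250.00.
Month 1: interest £178.83; balance after payment £8,278.83.
Month 2: interest £177.30; balance after payment £8,206.13.
Closed form: n = −ln(1 − rB₀/P)/ln(1+r) = −ln(0.28468)/ln(1.02142) ≈ 59.290, so the balance reaches zero during payment 60.

60 payments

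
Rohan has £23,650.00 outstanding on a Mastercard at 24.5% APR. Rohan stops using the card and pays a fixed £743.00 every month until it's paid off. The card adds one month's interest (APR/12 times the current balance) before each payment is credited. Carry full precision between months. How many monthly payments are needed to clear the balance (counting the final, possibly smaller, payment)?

Monthly rate r = 24.5%/12 = 2.04167% = 0.0204167.
Recurrence: B ← B·(1+r) − £743.00.
Month 1: interest £482.85; balance after payment £23,389.85.
Month 2: interest £477.54; balance after payment £23,124.40.
Closed form: n = −ln(1 − rB₀/P)/ln(1+r) = −ln(0.35013)/ln(1.02042) ≈ 51.925, so the balance reaches zero during payment 52.

52 payments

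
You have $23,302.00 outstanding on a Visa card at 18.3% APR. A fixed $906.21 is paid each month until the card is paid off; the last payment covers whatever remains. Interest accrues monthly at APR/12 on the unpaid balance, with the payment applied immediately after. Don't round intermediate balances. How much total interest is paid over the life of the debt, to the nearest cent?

Monthly rate r = 18.3%/12 = 1.525% = 0.01525.
Payoff takes n = ⌈−ln(1 − rB₀/P)/ln(1+r)⌉ = ⌈32.891⌉ = 33 payments; the last is $808.02.
Total paid = 32·$906.21 + $808.02 = $29,806.74.
Total interest = total paid − principal = $29,806.74 − $23,302.00 = $6,504.74.

$6,504.74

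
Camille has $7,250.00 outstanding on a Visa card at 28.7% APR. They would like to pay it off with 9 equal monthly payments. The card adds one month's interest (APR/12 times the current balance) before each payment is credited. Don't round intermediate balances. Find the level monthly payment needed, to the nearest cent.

$904.92

Monthly rate r = 28.7%/12 = 2.39167% = 0.0239167.
Level-payment amortization: P = B₀·r / (1 − (1+r)^(−n)) = 7250.00·0.0239167 / (1 − 1.02392^(−9)).
Denominator 1 − (1+r)^(−9) = 0.191614547.
P = 173.396 / 0.191614547 ≈ 904.92.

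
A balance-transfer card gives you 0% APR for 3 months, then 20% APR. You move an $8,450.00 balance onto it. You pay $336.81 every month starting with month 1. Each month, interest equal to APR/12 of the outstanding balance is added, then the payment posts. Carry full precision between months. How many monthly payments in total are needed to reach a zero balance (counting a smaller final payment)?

Promo months 1–3 at r₀ = 0%/12 = 0; months 4+ at r₁ = 20%/12 = 0.0166667.
After month 3 (no interest yet): B = $8,450.00 − 3·$336.81 = $7,439.57.
Then at r₁ with $336.81/mo: n₂ = −ln(1 − r₁·B/P)/ln(1+r₁) ≈ 27.77 → 28 more payments.

31 payments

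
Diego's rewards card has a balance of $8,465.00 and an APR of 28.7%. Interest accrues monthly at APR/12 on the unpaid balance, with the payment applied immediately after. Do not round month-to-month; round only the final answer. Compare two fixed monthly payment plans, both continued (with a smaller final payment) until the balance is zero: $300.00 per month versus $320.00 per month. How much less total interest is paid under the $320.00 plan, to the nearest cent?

Monthly rate r = 28.7%/12 = 2.39167% = 0.0239167.
At $300.00/mo: n = ⌈−ln(1 − rB₀/P)/ln(1+r)⌉ = 48 payments (last $160.97); total interest = total paid − $8,465.00 = $5,795.97.
At $320.00/mo: 43 payments (last $120.30); total interest $5,095.30.
Interest saved = $5,795.97 − $5,095.30 = $700.67.

$700.67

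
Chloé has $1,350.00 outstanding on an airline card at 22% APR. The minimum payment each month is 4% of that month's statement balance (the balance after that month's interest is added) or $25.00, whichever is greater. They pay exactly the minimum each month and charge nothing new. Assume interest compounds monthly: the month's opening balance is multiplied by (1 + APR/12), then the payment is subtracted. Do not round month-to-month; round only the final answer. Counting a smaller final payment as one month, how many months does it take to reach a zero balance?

68 months

Monthly rate r = 22%/12 = 1.83333% = 0.0183333.
While 4% of the post-interest balance exceeds $25.00, each month B ← (B·(1+r))·(1 − 0.04), i.e. B shrinks by the factor (1+r)·0.96 = 0.9776.
This holds for months 1–35. Entering month 36 the balance is $610.91; 4% of the post-interest balance is now below $25.00, so the flat $25.00 minimum applies from here.
From month 36 a fixed $25.00 at rate r clears $610.91 in 33 more payments. Total: 35 + 33 = 68 months.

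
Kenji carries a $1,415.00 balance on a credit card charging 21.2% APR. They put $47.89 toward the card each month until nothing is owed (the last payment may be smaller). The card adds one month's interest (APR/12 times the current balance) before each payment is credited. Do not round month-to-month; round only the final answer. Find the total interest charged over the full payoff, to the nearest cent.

$603.58

Monthly rate r = 21.2%/12 = 1.76667% = 0.0176667.
Payoff takes n = ⌈−ln(1 − rB₀/P)/ln(1+r)⌉ = ⌈42.149⌉ = 43 payments; the last is $7.20.
Total paid = 42·$47.89 + $7.20 = $2,018.58.
Total interest = total paid − principal = $2,018.58 − $1,415.00 = $603.58.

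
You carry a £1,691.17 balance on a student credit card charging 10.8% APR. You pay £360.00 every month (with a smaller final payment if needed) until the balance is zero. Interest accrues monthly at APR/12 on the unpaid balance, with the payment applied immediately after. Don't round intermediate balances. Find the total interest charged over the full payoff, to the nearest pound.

£45

Monthly rate r = 10.8%/12 = 0.9% = 0.009.
Payoff takes n = ⌈−ln(1 − rB₀/P)/ln(1+r)⌉ = ⌈4.821⌉ = 5 payments; the last is £295.96.
Total paid = 4·£360.00 + £295.96 = £1,735.96.
Total interest = total paid − principal = £1,735.96 − £1,691.17 = £44.79.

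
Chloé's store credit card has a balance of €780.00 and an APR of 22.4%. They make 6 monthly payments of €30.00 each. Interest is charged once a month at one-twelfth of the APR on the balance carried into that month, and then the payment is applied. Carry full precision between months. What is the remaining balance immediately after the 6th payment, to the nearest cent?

Monthly rate r = 22.4%/12 = 1.86667% = 0.0186667.
Each month: B ← B·(1+r) − €30.00.
Month 1: interest €14.56; balance after payment €764.56.
Month 2: interest €14.27; balance after payment €748.83.
Month 3: interest €13.98; balance after payment €732.81.
Month 4: interest €13.68; balance after payment €716.49.
Month 5: interest €13.37; balance after payment €699.86.
Month 6: interest €13.06; balance after payment €682.93.

€682.93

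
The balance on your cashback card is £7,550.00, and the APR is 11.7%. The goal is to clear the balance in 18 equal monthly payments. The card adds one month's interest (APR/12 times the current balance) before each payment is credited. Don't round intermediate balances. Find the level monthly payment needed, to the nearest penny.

Monthly rate r = 11.7%/12 = 0.975% = 0.00975.
Level-payment amortization: P = B₀·r / (1 − (1+r)^(−n)) = 7550.00·0.00975 / (1 − 1.00975^(−18)).
Denominator 1 − (1+r)^(−18) = 0.160249083.
P = 73.6125 / 0.160249083 ≈ 459.36.

£459.36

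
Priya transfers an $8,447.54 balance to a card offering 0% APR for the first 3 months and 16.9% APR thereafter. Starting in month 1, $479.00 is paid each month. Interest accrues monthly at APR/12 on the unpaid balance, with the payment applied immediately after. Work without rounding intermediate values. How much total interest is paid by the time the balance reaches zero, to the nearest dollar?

$896

Promo months 1–3 at r₀ = 0%/12 = 0; months 4+ at r₁ = 16.9%/12 = 0.0140833.
After month 3 (no interest yet): B = $8,447.54 − 3·$479.00 = $7,010.54.
Then at r₁ with $479.00/mo: n₂ = −ln(1 − r₁·B/P)/ln(1+r₁) ≈ 16.50 → 17 more payments.
Total paid = 19·$479.00 + $242.73 = $9,343.73; interest = $9,343.73 − $8,447.54 = $896.19.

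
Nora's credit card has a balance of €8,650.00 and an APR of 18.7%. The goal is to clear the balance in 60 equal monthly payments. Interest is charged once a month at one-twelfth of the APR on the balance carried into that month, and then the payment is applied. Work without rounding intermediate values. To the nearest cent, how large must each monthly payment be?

€222.96

Monthly rate r = 18.7%/12 = 1.55833% = 0.0155833.
Level-payment amortization: P = B₀·r / (1 − (1+r)^(−n)) = 8650.00·0.0155833 / (1 − 1.01558^(−60)).
Denominator 1 − (1+r)^(−60) = 0.604573205.
P = 134.796 / 0.604573205 ≈ 222.96.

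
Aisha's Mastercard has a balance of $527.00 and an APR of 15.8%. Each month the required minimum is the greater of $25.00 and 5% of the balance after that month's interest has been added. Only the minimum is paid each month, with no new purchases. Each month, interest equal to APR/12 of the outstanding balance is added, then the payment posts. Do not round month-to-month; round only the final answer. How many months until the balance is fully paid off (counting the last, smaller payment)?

25 months

Monthly rate r = 15.8%/12 = 1.31667% = 0.0131667.
While 5% of the post-interest balance exceeds $25.00, each month B ← (B·(1+r))·(1 − 0.05), i.e. B shrinks by the factor (1+r)·0.95 = 0.96251.
This holds for months 1–2. Entering month 3 the balance is $488.22; 5% of the post-interest balance is now below $25.00, so the flat $25.00 minimum applies from here.
From month 3 a fixed $25.00 at rate r clears $488.22 in 23 more payments. Total: 2 + 23 = 25 months.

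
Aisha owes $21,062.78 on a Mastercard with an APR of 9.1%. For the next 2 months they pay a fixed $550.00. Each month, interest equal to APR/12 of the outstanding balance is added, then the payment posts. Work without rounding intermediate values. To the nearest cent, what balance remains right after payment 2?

$20,279.27

Monthly rate r = 9.1%/12 = 0.758333% = 0.00758333.
Each month: B ← B·(1+r) − $550.00.
Month 1: interest $159.73; balance after payment $20,672.51.
Month 2: interest $156.77; balance after payment $20,279.27.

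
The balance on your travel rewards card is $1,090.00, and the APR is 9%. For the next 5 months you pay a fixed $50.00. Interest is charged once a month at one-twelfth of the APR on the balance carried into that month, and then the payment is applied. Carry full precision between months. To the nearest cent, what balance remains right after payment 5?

Monthly rate r = 9%/12 = 0.75% = 0.0075.
Each month: B ← B·(1+r) − $50.00.
Month 1: interest $8.17; balance after payment $1,048.17.
Month 2: interest $7.86; balance after payment $1,006.04.
Month 3: interest $7.55; balance after payment $963.58.
Month 4: interest $7.23; balance after payment $920.81.
Month 5: interest $6.91; balance after payment $877.71.

$877.71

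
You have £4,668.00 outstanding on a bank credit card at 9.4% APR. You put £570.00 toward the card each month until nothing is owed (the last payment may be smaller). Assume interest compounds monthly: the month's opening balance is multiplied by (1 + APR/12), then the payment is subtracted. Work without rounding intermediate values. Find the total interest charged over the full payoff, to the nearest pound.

£176

Monthly rate r = 9.4%/12 = 0.783333% = 0.00783333.
Payoff takes n = ⌈−ln(1 − rB₀/P)/ln(1+r)⌉ = ⌈8.497⌉ = 9 payments; the last is £283.88.
Total paid = 8·£570.00 + £283.88 = £4,843.88.
Total interest = total paid − principal = £4,843.88 − £4,668.00 = £175.88.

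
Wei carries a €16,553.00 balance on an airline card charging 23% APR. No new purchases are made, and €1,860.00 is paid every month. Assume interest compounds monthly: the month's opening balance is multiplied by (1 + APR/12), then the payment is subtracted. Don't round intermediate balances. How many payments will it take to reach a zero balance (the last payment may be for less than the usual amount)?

Monthly rate r = 23%/12 = 1.91667% = 0.0191667.
Recurrence: B ← B·(1+r) − €1,860.00.
Month 1: interest €317.27; balance after payment €15,010.27.
Month 2: interest €287.70; balance after payment €13,437.96.
Closed form: n = −ln(1 − rB₀/P)/ln(1+r) = −ln(0.82943)/ln(1.01917) ≈ 9.851, so the balance reaches zero during payment 10.

10 payments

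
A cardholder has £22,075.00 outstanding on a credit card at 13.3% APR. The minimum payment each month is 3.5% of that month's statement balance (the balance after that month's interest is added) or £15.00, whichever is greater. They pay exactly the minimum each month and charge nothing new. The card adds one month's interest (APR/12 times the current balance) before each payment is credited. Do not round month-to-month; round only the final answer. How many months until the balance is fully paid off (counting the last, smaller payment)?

Monthly rate r = 13.3%/12 = 1.10833% = 0.0110833.
While 3.5% of the post-interest balance exceeds £15.00, each month B ← (B·(1+r))·(1 − 0.035), i.e. B shrinks by the factor (1+r)·0.965 = 0.9757.
This holds for months 1–161. Entering month 162 the balance is £420.24; 3.5% of the post-interest balance is now below £15.00, so the flat £15.00 minimum applies from here.
From month 162 a fixed £15.00 at rate r clears £420.24 in 34 more payments. Total: 161 + 34 = 195 months.

195 months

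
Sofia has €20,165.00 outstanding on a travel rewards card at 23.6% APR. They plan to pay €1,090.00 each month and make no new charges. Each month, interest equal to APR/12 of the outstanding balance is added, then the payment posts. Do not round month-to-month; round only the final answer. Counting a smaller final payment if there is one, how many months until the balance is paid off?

Monthly rate r = 23.6%/12 = 1.96667% = 0.0196667.
Recurrence: B ← B·(1+r) − €1,090.00.
Month 1: interest €396.58; balance after payment €19,471.58.
Month 2: interest €382.94; balance after payment €18,764.52.
Closed form: n = −ln(1 − rB₀/P)/ln(1+r) = −ln(0.63617)/ln(1.01967) ≈ 23.223, so the balance reaches zero during payment 24.

24 payments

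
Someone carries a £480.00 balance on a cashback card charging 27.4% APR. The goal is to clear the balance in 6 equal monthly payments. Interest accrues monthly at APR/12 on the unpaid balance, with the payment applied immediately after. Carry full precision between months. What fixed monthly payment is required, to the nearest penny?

£86.51

Monthly rate r = 27.4%/12 = 2.28333% = 0.0228333.
Level-payment amortization: P = B₀·r / (1 − (1+r)^(−n)) = 480.00·0.0228333 / (1 − 1.02283^(−6)).
Denominator 1 − (1+r)^(−6) = 0.126685316.
P = 10.96 / 0.126685316 ≈ 86.51.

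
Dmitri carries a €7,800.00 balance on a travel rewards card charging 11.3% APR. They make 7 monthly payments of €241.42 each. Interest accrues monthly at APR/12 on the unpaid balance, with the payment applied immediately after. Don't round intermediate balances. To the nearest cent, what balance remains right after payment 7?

€6,590.47

Monthly rate r = 11.3%/12 = 0.941667% = 0.00941667.
Each month: B ← B·(1+r) − €241.42.
Month 1: interest €73.45; balance after payment €7,632.03.
Month 2: interest €71.87; balance after payment €7,462.48.
Month 3: interest €70.27; balance after payment €7,291.33.
Month 4: interest €68.66; balance after payment €7,118.57.
Month 5: interest €67.03; balance after payment €6,944.18.
Month 6: interest €65.39; balance after payment €6,768.15.
Month 7: interest €63.73; balance after payment €6,590.47.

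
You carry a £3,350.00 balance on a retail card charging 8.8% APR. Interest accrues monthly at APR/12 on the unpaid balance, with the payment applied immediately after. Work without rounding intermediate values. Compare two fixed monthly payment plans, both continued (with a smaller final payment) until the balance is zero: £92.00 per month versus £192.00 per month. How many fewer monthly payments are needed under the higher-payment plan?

24 fewer payments

Monthly rate r = 8.8%/12 = 0.733333% = 0.00733333.
At £92.00/mo: n = ⌈−ln(1 − rB₀/P)/ln(1+r)⌉ = 43 payments (last £47.59); total interest = total paid − £3,350.00 = £561.59.
At £192.00/mo: 19 payments (last £141.82); total interest £247.82.
Payments saved = 43 − 19 = 24.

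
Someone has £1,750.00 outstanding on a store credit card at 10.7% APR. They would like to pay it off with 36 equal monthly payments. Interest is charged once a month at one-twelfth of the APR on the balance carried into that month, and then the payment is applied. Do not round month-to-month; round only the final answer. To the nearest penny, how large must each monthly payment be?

Monthly rate r = 10.7%/12 = 0.891667% = 0.00891667.
Level-payment amortization: P = B₀·r / (1 − (1+r)^(−n)) = 1750.00·0.00891667 / (1 − 1.00892^(−36)).
Denominator 1 − (1+r)^(−36) = 0.273543974.
P = 15.6042 / 0.273543974 ≈ 57.04.

£57.04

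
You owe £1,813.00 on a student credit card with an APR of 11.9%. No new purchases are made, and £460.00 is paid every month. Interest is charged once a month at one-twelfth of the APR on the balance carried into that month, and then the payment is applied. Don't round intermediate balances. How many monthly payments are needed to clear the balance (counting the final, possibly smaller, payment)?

5 months

Monthly rate r = 11.9%/12 = 0.991667% = 0.00991667.
Recurrence: B ← B·(1+r) − £460.00.
Month 1: interest £17.98; balance after payment £1,370.98.
Month 2: interest £13.60; balance after payment £924.57.
Month 3: interest £9.17; balance after payment £473.74.
Month 4: interest £4.70; balance after payment £18.44.
Month 5: interest £0.18; balance after payment £0.00.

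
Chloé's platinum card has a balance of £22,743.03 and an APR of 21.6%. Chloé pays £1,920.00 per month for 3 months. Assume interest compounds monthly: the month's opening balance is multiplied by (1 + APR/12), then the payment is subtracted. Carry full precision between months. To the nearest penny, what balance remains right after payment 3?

Monthly rate r = 21.6%/12 = 1.8% = 0.018.
Each month: B ← B·(1+r) − £1,920.00.
Month 1: interest £409.37; balance after payment £21,232.40.
Month 2: interest £382.18; balance after payment £19,694.59.
Month 3: interest £354.50; balance after payment £18,129.09.

£18,129.09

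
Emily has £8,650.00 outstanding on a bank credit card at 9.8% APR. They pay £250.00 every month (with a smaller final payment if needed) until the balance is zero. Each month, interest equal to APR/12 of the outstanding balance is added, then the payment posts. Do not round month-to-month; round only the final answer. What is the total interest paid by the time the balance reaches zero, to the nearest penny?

Monthly rate r = 9.8%/12 = 0.816667% = 0.00816667.
Payoff takes n = ⌈−ln(1 − rB₀/P)/ln(1+r)⌉ = ⌈40.828⌉ = 41 payments; the last is £207.17.
Total paid = 40·£250.00 + £207.17 = £10,207.17.
Total interest = total paid − principal = £10,207.17 − £8,650.00 = £1,557.17.

£1,557.17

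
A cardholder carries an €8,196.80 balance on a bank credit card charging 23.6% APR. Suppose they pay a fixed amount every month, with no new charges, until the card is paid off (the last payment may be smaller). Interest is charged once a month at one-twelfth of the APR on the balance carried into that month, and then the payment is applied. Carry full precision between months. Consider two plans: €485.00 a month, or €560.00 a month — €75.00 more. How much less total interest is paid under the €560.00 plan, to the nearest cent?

Monthly rate r = 23.6%/12 = 1.96667% = 0.0196667.
At €485.00/mo: n = ⌈−ln(1 − rB₀/P)/ln(1+r)⌉ = 21 payments (last €362.45); total interest = total paid − €8,196.80 = €1,865.65.
At €560.00/mo: 18 payments (last €242.81); total interest €1,566.01.
Interest saved = €1,865.65 − €1,566.01 = €299.64.

€299.64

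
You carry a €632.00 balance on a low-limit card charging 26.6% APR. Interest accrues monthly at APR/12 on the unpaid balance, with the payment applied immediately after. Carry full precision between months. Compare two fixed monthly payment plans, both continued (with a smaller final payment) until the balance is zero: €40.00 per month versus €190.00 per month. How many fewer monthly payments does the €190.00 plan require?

16 fewer payments

Monthly rate r = 26.6%/12 = 2.21667% = 0.0221667.
At €40.00/mo: n = ⌈−ln(1 − rB₀/P)/ln(1+r)⌉ = 20 payments (last €26.69); total interest = total paid − €632.00 = €154.69.
At €190.00/mo: 4 payments (last €94.28); total interest €32.28.
Payments saved = 20 − 4 = 16.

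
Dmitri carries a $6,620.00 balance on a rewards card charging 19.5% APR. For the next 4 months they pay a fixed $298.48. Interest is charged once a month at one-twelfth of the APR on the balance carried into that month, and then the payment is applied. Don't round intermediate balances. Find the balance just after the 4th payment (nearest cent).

Monthly rate r = 19.5%/12 = 1.625% = 0.01625.
Each month: B ← B·(1+r) − $298.48.
Month 1: interest $107.58; balance after payment $6,429.09.
Month 2: interest $104.47; balance after payment $6,235.09.
Month 3: interest $101.32; balance after payment $6,037.93.
Month 4: interest $98.12; balance after payment $5,837.56.

$5,837.56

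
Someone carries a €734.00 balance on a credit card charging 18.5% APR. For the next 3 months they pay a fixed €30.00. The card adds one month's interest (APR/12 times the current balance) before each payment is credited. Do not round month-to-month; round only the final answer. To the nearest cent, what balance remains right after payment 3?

€677.08

Monthly rate r = 18.5%/12 = 1.54167% = 0.0154167.
Each month: B ← B·(1+r) − €30.00.
Month 1: interest €11.32; balance after payment €715.32.
Month 2: interest €11.03; balance after payment €696.34.
Month 3: interest €10.74; balance after payment €677.08.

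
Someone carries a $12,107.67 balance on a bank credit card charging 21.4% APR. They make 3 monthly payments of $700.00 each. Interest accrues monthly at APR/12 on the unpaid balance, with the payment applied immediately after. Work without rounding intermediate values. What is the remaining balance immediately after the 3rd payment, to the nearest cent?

$10,629.38

Monthly rate r = 21.4%/12 = 1.78333% = 0.0178333.
Each month: B ← B·(1+r) − $700.00.
Month 1: interest $215.92; balance after payment $11,623.59.
Month 2: interest $207.29; balance after payment $11,130.88.
Month 3: interest $198.50; balance after payment $10,629.38.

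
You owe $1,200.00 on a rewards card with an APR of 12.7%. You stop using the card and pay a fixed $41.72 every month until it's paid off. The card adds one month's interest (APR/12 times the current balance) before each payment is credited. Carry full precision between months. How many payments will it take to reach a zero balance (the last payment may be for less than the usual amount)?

35 payments

Monthly rate r = 12.7%/12 = 1.05833% = 0.0105833.
Recurrence: B ← B·(1+r) − $41.72.
Month 1: interest $12.70; balance after payment $1,170.98.
Month 2: interest $12.39; balance after payment $1,141.65.
Closed form: n = −ln(1 − rB₀/P)/ln(1+r) = −ln(0.69559)/ln(1.01058) ≈ 34.480, so the balance reaches zero during payment 35.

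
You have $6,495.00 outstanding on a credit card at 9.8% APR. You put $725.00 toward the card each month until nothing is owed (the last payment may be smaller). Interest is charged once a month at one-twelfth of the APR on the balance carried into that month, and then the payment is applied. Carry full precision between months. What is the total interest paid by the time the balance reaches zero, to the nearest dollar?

Monthly rate r = 9.8%/12 = 0.816667% = 0.00816667.
Payoff takes n = ⌈−ln(1 − rB₀/P)/ln(1+r)⌉ = ⌈9.341⌉ = 10 payments; the last is $248.03.
Total paid = 9·$725.00 + $248.03 = $6,773.03.
Total interest = total paid − principal = $6,773.03 − $6,495.00 = $278.03.

$278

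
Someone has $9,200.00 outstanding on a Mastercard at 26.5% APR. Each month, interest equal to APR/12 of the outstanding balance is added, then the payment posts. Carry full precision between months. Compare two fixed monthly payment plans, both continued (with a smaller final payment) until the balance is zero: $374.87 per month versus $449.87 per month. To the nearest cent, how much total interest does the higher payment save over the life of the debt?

Monthly rate r = 26.5%/12 = 2.20833% = 0.0220833.
At $374.87/mo: n = ⌈−ln(1 − rB₀/P)/ln(1+r)⌉ = 36 payments (last $280.60); total interest = total paid − $9,200.00 = $4,201.05.
At $449.87/mo: 28 payments (last $227.99); total interest $3,174.48.
Interest saved = $4,201.05 − $3,174.48 = $1,026.57.

$1,026.57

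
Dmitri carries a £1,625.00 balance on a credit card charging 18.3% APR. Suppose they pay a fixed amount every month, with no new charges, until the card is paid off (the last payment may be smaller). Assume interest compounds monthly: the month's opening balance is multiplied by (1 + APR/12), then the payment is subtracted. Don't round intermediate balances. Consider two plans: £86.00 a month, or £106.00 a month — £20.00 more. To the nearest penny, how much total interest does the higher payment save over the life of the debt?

Monthly rate r = 18.3%/12 = 1.525% = 0.01525.
At £86.00/mo: n = ⌈−ln(1 − rB₀/P)/ln(1+r)⌉ = 23 payments (last £39.52); total interest = total paid − £1,625.00 = £306.52.
At £106.00/mo: 18 payments (last £63.23); total interest £240.23.
Interest saved = £306.52 − £240.23 = £66.29.

£66.29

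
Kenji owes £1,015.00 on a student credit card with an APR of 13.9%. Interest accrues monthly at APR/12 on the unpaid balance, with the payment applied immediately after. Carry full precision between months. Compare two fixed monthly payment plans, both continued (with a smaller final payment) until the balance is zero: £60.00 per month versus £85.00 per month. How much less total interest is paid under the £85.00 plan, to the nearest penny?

£37.48

Monthly rate r = 13.9%/12 = 1.15833% = 0.0115833.
At £60.00/mo: n = ⌈−ln(1 − rB₀/P)/ln(1+r)⌉ = 19 payments (last £56.25); total interest = total paid − £1,015.00 = £121.25.
At £85.00/mo: 13 payments (last £78.77); total interest £83.77.
Interest saved = £121.25 − £83.77 = £37.48.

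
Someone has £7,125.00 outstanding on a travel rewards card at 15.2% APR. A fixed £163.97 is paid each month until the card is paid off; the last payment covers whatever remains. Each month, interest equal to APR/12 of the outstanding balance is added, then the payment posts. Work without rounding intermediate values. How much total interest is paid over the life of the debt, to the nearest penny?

Monthly rate r = 15.2%/12 = 1.26667% = 0.0126667.
Payoff takes n = ⌈−ln(1 − rB₀/P)/ln(1+r)⌉ = ⌈63.510⌉ = 64 payments; the last is £83.90.
Total paid = 63·£163.97 + £83.90 = £10,414.01.
Total interest = total paid − principal = £10,414.01 − £7,125.00 = £3,289.01.

£3,289.01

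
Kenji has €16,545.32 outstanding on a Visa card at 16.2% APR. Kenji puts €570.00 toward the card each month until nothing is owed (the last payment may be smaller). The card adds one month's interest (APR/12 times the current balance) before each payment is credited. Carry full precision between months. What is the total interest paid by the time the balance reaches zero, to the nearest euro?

Monthly rate r = 16.2%/12 = 1.35% = 0.0135.
Payoff takes n = ⌈−ln(1 − rB₀/P)/ln(1+r)⌉ = ⌈37.089⌉ = 38 payments; the last is €51.17.
Total paid = 37·€570.00 + €51.17 = €21,141.17.
Total interest = total paid − principal = €21,141.17 − €16,545.32 = €4,595.85.

€4,596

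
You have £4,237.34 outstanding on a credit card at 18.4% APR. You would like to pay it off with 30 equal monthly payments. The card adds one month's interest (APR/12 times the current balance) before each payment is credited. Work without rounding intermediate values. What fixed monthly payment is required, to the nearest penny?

Monthly rate r = 18.4%/12 = 1.53333% = 0.0153333.
Level-payment amortization: P = B₀·r / (1 − (1+r)^(−n)) = 4237.34·0.0153333 / (1 − 1.01533^(−30)).
Denominator 1 − (1+r)^(−30) = 0.366508676.
P = 64.9725 / 0.366508676 ≈ 177.27.

£177.27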